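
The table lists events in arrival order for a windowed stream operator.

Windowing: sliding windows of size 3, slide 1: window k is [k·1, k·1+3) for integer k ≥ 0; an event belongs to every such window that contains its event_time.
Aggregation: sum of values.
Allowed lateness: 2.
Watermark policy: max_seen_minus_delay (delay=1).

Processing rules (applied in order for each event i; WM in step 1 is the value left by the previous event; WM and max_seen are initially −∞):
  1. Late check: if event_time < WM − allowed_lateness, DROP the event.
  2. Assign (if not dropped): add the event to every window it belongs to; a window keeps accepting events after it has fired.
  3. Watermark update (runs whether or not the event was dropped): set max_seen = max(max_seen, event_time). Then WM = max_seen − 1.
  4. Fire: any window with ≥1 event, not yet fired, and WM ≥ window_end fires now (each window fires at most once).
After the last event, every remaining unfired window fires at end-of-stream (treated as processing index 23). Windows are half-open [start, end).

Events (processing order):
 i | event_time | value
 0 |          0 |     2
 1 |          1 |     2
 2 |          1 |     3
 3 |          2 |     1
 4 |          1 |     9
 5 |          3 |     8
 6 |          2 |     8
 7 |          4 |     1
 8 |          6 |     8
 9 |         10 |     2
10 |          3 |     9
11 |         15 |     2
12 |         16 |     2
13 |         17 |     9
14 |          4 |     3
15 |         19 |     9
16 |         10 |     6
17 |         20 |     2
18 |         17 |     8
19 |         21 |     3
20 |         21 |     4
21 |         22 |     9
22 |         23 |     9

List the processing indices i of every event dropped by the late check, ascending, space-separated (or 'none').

10 14 16

i=0 t=0 v=2: → [0,3); WM=-1
i=1 t=1 v=2: → [1,4),[0,3); WM=0
i=2 t=1 v=3: → [1,4),[0,3); WM=0
i=3 t=2 v=1: → [2,5),[1,4),[0,3); WM=1
i=4 t=1 v=9: → [1,4),[0,3); WM=1
i=5 t=3 v=8: → [3,6),[2,5),[1,4); WM=2
i=6 t=2 v=8: → [2,5),[1,4),[0,3); WM=2
i=7 t=4 v=1: → [4,7),[3,6),[2,5); WM=3; [0,3) fires=25
i=8 t=6 v=8: → [6,9),[5,8),[4,7); WM=5; [1,4) fires=31 [2,5) fires=18
i=9 t=10 v=2: → [10,13),[9,12),[8,11); WM=9; [3,6) fires=9 [4,7) fires=9 [5,8) fires=8 [6,9) fires=8
i=10 t=3 v=9: DROP (t<9-2); WM=9
i=11 t=15 v=2: → [15,18),[14,17),[13,16); WM=14; [8,11) fires=2 [9,12) fires=2 [10,13) fires=2
i=12 t=16 v=2: → [16,19),[15,18),[14,17); WM=15
i=13 t=17 v=9: → [17,20),[16,19),[15,18); WM=16; [13,16) fires=2
i=14 t=4 v=3: DROP (t<16-2); WM=16
i=15 t=19 v=9: → [19,22),[18,21),[17,20); WM=18; [14,17) fires=4 [15,18) fires=13
i=16 t=10 v=6: DROP (t<18-2); WM=18
i=17 t=20 v=2: → [20,23),[19,22),[18,21); WM=19; [16,19) fires=11
i=18 t=17 v=8: → [17,20),[16,19),[15,18); WM=19
i=19 t=21 v=3: → [21,24),[20,23),[19,22); WM=20; [17,20) fires=26
i=20 t=21 v=4: → [21,24),[20,23),[19,22); WM=20
i=21 t=22 v=9: → [22,25),[21,24),[20,23); WM=21; [18,21) fires=11
i=22 t=23 v=9: → [23,26),[22,25),[21,24); WM=22; [19,22) fires=18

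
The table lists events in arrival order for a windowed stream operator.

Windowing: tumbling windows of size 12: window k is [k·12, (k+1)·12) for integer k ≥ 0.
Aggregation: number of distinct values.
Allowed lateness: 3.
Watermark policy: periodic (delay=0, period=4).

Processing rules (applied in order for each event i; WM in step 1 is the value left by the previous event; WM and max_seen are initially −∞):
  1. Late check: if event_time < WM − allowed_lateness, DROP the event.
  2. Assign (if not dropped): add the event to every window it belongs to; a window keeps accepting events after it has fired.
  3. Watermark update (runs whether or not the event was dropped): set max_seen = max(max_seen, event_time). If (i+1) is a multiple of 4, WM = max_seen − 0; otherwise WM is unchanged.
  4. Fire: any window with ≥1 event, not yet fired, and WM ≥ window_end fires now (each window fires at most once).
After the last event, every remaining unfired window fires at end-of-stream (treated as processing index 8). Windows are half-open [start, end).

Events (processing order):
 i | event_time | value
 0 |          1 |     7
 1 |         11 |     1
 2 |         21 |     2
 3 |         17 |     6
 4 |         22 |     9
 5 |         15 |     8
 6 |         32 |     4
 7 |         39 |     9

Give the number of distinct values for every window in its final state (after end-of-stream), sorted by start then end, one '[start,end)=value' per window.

i=0 t=1 v=7: → [0,12); WM=−∞
i=1 t=11 v=1: → [0,12); WM=−∞
i=2 t=21 v=2: → [12,24); WM=−∞
i=3 t=17 v=6: → [12,24); WM=21; [0,12) fires=2
i=4 t=22 v=9: → [12,24); WM=21
i=5 t=15 v=8: DROP (t<21-3); WM=21
i=6 t=32 v=4: → [24,36); WM=21
i=7 t=39 v=9: → [36,48); WM=39; [12,24) fires=3 [24,36) fires=1

[0,12)=2 [12,24)=3 [24,36)=1 [36,48)=1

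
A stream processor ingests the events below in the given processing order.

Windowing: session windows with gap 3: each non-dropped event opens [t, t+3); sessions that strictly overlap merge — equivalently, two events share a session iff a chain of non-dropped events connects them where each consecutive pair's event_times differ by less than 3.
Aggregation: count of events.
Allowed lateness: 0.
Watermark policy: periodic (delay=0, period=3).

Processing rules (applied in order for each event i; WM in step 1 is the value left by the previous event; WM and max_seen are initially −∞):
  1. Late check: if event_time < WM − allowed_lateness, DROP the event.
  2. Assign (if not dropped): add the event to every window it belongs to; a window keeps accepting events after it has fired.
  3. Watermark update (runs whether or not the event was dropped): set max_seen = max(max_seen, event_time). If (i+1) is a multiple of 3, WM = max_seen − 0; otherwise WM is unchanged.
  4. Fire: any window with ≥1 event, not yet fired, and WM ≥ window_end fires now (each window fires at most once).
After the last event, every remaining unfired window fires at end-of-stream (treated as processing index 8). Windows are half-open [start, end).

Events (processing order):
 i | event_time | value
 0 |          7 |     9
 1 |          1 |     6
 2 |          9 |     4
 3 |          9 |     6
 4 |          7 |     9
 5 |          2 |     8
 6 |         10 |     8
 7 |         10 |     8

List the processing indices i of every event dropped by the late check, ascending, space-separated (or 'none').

4 5

i=0 t=7 v=9: → [7,10); WM=−∞
i=1 t=1 v=6: → [1,4); WM=−∞
i=2 t=9 v=4: → [7,12); WM=9
i=3 t=9 v=6: → [7,12); WM=9
i=4 t=7 v=9: DROP (t<9-0); WM=9
i=5 t=2 v=8: DROP (t<9-0); WM=9
i=6 t=10 v=8: → [7,13); WM=9
i=7 t=10 v=8: → [7,13); WM=9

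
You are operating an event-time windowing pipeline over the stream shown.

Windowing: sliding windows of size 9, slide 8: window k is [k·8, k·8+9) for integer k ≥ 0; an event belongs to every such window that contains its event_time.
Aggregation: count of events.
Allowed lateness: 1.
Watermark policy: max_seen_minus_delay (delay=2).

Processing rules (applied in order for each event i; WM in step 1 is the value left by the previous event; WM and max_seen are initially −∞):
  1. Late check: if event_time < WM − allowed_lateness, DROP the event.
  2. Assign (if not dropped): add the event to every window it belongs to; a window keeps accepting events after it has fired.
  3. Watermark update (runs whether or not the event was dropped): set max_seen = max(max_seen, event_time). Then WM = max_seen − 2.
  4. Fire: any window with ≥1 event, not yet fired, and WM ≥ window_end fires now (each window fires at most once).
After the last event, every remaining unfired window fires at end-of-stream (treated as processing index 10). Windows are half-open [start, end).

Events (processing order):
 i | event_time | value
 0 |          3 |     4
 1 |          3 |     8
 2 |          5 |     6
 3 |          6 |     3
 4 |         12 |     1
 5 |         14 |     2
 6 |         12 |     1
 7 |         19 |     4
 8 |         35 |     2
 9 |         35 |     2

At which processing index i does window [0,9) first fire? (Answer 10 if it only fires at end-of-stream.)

i=0 t=3 v=4: → [0,9); WM=1
i=1 t=3 v=8: → [0,9); WM=1
i=2 t=5 v=6: → [0,9); WM=3
i=3 t=6 v=3: → [0,9); WM=4
i=4 t=12 v=1: → [8,17); WM=10; [0,9) fires=4
i=5 t=14 v=2: → [8,17); WM=12
i=6 t=12 v=1: → [8,17); WM=12
i=7 t=19 v=4: → [16,25); WM=17; [8,17) fires=3
i=8 t=35 v=2: → [32,41); WM=33; [16,25) fires=1
i=9 t=35 v=2: → [32,41); WM=33

4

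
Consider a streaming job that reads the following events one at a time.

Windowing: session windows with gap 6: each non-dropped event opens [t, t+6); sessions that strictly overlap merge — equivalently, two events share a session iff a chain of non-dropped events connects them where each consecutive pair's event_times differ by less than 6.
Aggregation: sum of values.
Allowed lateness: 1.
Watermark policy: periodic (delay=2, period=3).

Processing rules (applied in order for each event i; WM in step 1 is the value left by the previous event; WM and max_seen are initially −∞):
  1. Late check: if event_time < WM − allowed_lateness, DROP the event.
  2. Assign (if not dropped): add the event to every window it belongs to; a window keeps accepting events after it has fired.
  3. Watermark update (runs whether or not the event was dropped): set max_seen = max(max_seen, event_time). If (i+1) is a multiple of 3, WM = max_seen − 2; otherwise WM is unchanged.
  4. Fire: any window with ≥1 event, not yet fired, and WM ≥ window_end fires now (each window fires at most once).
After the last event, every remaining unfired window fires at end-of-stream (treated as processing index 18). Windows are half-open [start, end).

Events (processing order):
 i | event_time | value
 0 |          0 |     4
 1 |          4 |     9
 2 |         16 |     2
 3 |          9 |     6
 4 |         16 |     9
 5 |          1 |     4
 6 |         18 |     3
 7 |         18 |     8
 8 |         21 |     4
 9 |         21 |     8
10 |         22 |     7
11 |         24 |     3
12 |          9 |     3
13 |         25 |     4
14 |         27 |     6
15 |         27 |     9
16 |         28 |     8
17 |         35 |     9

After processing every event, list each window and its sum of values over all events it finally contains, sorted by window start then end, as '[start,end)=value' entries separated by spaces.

[0,10)=13 [16,34)=71 [35,41)=9

i=0 t=0 v=4: → [0,6); WM=−∞
i=1 t=4 v=9: → [0,10); WM=−∞
i=2 t=16 v=2: → [16,22); WM=14
i=3 t=9 v=6: DROP (t<14-1); WM=14
i=4 t=16 v=9: → [16,22); WM=14
i=5 t=1 v=4: DROP (t<14-1); WM=14
i=6 t=18 v=3: → [16,24); WM=14
i=7 t=18 v=8: → [16,24); WM=14
i=8 t=21 v=4: → [16,27); WM=19
i=9 t=21 v=8: → [16,27); WM=19
i=10 t=22 v=7: → [16,28); WM=19
i=11 t=24 v=3: → [16,30); WM=22
i=12 t=9 v=3: DROP (t<22-1); WM=22
i=13 t=25 v=4: → [16,31); WM=22
i=14 t=27 v=6: → [16,33); WM=25
i=15 t=27 v=9: → [16,33); WM=25
i=16 t=28 v=8: → [16,34); WM=25
i=17 t=35 v=9: → [35,41); WM=33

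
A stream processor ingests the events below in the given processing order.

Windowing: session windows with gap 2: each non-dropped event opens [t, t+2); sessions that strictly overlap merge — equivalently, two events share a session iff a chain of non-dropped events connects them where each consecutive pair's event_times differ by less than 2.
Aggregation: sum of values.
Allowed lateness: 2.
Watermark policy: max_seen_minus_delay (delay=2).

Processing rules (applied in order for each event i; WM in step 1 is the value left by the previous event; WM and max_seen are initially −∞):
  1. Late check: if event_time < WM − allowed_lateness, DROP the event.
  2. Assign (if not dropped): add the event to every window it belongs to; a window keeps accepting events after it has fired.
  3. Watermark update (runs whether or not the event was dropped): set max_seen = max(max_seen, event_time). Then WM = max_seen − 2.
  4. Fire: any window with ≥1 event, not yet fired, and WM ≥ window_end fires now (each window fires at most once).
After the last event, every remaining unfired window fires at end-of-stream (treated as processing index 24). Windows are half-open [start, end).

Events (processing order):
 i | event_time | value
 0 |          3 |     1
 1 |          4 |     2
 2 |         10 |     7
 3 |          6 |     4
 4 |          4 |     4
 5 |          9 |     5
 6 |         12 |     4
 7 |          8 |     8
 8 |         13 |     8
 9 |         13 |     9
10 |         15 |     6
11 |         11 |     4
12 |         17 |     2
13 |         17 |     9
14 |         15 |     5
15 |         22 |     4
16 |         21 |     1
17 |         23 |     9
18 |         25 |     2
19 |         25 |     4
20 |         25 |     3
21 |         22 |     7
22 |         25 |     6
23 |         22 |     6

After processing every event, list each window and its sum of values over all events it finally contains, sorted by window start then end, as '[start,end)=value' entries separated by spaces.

[3,6)=3 [6,8)=4 [8,15)=45 [15,17)=11 [17,19)=11 [21,25)=27 [25,27)=15

i=0 t=3 v=1: → [3,5); WM=1
i=1 t=4 v=2: → [3,6); WM=2
i=2 t=10 v=7: → [10,12); WM=8
i=3 t=6 v=4: → [6,8); WM=8
i=4 t=4 v=4: DROP (t<8-2); WM=8
i=5 t=9 v=5: → [9,12); WM=8
i=6 t=12 v=4: → [12,14); WM=10
i=7 t=8 v=8: → [8,12); WM=10
i=8 t=13 v=8: → [12,15); WM=11
i=9 t=13 v=9: → [12,15); WM=11
i=10 t=15 v=6: → [15,17); WM=13
i=11 t=11 v=4: → [8,15); WM=13
i=12 t=17 v=2: → [17,19); WM=15
i=13 t=17 v=9: → [17,19); WM=15
i=14 t=15 v=5: → [15,17); WM=15
i=15 t=22 v=4: → [22,24); WM=20
i=16 t=21 v=1: → [21,24); WM=20
i=17 t=23 v=9: → [21,25); WM=21
i=18 t=25 v=2: → [25,27); WM=23
i=19 t=25 v=4: → [25,27); WM=23
i=20 t=25 v=3: → [25,27); WM=23
i=21 t=22 v=7: → [21,25); WM=23
i=22 t=25 v=6: → [25,27); WM=23
i=23 t=22 v=6: → [21,25); WM=23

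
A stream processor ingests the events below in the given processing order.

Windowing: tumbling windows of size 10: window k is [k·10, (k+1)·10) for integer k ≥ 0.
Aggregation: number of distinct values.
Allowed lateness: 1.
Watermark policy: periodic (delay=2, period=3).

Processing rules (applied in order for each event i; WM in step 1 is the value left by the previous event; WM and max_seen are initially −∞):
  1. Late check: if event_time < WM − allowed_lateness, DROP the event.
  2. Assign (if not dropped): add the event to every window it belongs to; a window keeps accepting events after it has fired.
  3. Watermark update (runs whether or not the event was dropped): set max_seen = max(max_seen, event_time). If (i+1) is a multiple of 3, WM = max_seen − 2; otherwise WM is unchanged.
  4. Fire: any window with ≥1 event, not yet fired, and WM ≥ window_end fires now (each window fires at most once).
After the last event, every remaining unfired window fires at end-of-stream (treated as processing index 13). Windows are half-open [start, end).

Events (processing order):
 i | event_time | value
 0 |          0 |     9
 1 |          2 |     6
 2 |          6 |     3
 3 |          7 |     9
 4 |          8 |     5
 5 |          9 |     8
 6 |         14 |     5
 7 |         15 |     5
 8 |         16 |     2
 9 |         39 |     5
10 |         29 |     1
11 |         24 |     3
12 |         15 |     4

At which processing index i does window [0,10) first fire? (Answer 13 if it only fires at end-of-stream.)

8

i=0 t=0 v=9: → [0,10); WM=−∞
i=1 t=2 v=6: → [0,10); WM=−∞
i=2 t=6 v=3: → [0,10); WM=4
i=3 t=7 v=9: → [0,10); WM=4
i=4 t=8 v=5: → [0,10); WM=4
i=5 t=9 v=8: → [0,10); WM=7
i=6 t=14 v=5: → [10,20); WM=7
i=7 t=15 v=5: → [10,20); WM=7
i=8 t=16 v=2: → [10,20); WM=14; [0,10) fires=5
i=9 t=39 v=5: → [30,40); WM=14
i=10 t=29 v=1: → [20,30); WM=14
i=11 t=24 v=3: → [20,30); WM=37; [10,20) fires=2 [20,30) fires=2
i=12 t=15 v=4: DROP (t<37-1); WM=37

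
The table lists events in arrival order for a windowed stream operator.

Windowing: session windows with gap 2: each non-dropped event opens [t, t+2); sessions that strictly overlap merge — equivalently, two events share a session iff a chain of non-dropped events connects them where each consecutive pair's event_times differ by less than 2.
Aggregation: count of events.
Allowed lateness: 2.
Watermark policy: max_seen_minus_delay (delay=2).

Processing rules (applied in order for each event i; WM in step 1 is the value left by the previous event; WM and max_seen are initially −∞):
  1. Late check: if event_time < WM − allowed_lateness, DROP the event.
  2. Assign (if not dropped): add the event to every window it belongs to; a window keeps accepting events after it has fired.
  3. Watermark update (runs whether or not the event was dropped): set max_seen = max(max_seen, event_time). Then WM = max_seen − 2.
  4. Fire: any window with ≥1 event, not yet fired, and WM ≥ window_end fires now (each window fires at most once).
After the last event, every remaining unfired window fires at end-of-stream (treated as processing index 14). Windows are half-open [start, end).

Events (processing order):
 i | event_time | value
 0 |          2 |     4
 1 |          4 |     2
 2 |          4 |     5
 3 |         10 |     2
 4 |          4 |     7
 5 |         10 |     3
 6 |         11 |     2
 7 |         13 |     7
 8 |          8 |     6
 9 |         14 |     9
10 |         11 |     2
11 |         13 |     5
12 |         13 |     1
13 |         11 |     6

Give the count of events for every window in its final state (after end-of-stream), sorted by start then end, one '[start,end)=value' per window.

[2,4)=1 [4,6)=2 [10,13)=5 [13,16)=4

i=0 t=2 v=4: → [2,4); WM=0
i=1 t=4 v=2: → [4,6); WM=2
i=2 t=4 v=5: → [4,6); WM=2
i=3 t=10 v=2: → [10,12); WM=8
i=4 t=4 v=7: DROP (t<8-2); WM=8
i=5 t=10 v=3: → [10,12); WM=8
i=6 t=11 v=2: → [10,13); WM=9
i=7 t=13 v=7: → [13,15); WM=11
i=8 t=8 v=6: DROP (t<11-2); WM=11
i=9 t=14 v=9: → [13,16); WM=12
i=10 t=11 v=2: → [10,13); WM=12
i=11 t=13 v=5: → [13,16); WM=12
i=12 t=13 v=1: → [13,16); WM=12
i=13 t=11 v=6: → [10,13); WM=12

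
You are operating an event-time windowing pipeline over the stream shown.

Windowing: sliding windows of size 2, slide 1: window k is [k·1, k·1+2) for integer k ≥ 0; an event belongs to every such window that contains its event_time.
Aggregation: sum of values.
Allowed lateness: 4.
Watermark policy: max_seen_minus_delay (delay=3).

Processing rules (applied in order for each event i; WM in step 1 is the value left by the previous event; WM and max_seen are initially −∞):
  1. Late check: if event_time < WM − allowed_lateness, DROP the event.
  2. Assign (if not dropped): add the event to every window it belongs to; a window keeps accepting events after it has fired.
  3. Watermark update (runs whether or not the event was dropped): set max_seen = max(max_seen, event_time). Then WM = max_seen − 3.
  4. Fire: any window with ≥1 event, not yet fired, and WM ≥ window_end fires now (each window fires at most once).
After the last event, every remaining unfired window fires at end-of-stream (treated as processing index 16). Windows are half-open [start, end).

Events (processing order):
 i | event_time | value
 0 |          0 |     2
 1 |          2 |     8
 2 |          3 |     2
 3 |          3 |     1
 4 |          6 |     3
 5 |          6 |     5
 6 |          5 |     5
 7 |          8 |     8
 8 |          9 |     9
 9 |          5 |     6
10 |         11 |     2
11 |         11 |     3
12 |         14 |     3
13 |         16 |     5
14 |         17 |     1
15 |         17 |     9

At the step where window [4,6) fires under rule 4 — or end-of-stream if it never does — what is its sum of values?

5

i=0 t=0 v=2: → [0,2); WM=-3
i=1 t=2 v=8: → [2,4),[1,3); WM=-1
i=2 t=3 v=2: → [3,5),[2,4); WM=0
i=3 t=3 v=1: → [3,5),[2,4); WM=0
i=4 t=6 v=3: → [6,8),[5,7); WM=3; [0,2) fires=2 [1,3) fires=8
i=5 t=6 v=5: → [6,8),[5,7); WM=3
i=6 t=5 v=5: → [5,7),[4,6); WM=3
i=7 t=8 v=8: → [8,10),[7,9); WM=5; [2,4) fires=11 [3,5) fires=3
i=8 t=9 v=9: → [9,11),[8,10); WM=6; [4,6) fires=5
i=9 t=5 v=6: → [5,7),[4,6); WM=6
i=10 t=11 v=2: → [11,13),[10,12); WM=8; [5,7) fires=19 [6,8) fires=8
i=11 t=11 v=3: → [11,13),[10,12); WM=8
i=12 t=14 v=3: → [14,16),[13,15); WM=11; [7,9) fires=8 [8,10) fires=17 [9,11) fires=9
i=13 t=16 v=5: → [16,18),[15,17); WM=13; [10,12) fires=5 [11,13) fires=5
i=14 t=17 v=1: → [17,19),[16,18); WM=14
i=15 t=17 v=9: → [17,19),[16,18); WM=14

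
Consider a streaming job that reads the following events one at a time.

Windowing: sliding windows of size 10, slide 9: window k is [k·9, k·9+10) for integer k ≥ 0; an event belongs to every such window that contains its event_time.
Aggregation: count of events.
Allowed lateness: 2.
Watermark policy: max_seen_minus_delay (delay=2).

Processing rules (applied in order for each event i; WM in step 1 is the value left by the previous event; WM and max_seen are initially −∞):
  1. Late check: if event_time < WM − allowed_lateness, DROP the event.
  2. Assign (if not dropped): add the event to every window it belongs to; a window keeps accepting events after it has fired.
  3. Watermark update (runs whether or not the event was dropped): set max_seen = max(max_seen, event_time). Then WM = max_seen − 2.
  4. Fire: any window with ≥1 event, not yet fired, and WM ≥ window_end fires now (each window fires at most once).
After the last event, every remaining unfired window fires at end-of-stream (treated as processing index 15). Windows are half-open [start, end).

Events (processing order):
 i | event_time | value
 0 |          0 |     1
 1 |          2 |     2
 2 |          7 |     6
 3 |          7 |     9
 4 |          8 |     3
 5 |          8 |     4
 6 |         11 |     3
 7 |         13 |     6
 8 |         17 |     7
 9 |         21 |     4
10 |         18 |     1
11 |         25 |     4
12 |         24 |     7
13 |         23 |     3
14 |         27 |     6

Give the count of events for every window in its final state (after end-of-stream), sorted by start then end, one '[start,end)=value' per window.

i=0 t=0 v=1: → [0,10); WM=-2
i=1 t=2 v=2: → [0,10); WM=0
i=2 t=7 v=6: → [0,10); WM=5
i=3 t=7 v=9: → [0,10); WM=5
i=4 t=8 v=3: → [0,10); WM=6
i=5 t=8 v=4: → [0,10); WM=6
i=6 t=11 v=3: → [9,19); WM=9
i=7 t=13 v=6: → [9,19); WM=11; [0,10) fires=6
i=8 t=17 v=7: → [9,19); WM=15
i=9 t=21 v=4: → [18,28); WM=19; [9,19) fires=3
i=10 t=18 v=1: → [18,28),[9,19); WM=19
i=11 t=25 v=4: → [18,28); WM=23
i=12 t=24 v=7: → [18,28); WM=23
i=13 t=23 v=3: → [18,28); WM=23
i=14 t=27 v=6: → [27,37),[18,28); WM=25

[0,10)=6 [9,19)=4 [18,28)=6 [27,37)=1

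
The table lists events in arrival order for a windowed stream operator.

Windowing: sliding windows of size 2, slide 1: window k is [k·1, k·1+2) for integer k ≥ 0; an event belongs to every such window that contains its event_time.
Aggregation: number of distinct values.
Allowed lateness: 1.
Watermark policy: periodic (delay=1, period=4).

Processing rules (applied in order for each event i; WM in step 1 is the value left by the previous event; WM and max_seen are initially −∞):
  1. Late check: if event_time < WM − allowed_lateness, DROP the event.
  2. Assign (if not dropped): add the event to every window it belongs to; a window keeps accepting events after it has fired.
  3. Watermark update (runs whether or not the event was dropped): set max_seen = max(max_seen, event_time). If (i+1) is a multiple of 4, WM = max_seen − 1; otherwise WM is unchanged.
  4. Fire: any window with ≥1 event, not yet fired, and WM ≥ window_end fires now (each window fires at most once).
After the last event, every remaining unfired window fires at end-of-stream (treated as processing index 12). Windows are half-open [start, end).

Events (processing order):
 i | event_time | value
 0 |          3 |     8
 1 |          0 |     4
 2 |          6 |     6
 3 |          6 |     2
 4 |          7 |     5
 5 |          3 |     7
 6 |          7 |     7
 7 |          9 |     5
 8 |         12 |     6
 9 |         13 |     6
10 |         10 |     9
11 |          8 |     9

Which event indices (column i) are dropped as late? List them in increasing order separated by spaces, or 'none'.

i=0 t=3 v=8: → [3,5),[2,4); WM=−∞
i=1 t=0 v=4: → [0,2); WM=−∞
i=2 t=6 v=6: → [6,8),[5,7); WM=−∞
i=3 t=6 v=2: → [6,8),[5,7); WM=5; [0,2) fires=1 [2,4) fires=1 [3,5) fires=1
i=4 t=7 v=5: → [7,9),[6,8); WM=5
i=5 t=3 v=7: DROP (t<5-1); WM=5
i=6 t=7 v=7: → [7,9),[6,8); WM=5
i=7 t=9 v=5: → [9,11),[8,10); WM=8; [5,7) fires=2 [6,8) fires=4
i=8 t=12 v=6: → [12,14),[11,13); WM=8
i=9 t=13 v=6: → [13,15),[12,14); WM=8
i=10 t=10 v=9: → [10,12),[9,11); WM=8
i=11 t=8 v=9: → [8,10),[7,9); WM=12; [7,9) fires=3 [8,10) fires=2 [9,11) fires=2 [10,12) fires=1

5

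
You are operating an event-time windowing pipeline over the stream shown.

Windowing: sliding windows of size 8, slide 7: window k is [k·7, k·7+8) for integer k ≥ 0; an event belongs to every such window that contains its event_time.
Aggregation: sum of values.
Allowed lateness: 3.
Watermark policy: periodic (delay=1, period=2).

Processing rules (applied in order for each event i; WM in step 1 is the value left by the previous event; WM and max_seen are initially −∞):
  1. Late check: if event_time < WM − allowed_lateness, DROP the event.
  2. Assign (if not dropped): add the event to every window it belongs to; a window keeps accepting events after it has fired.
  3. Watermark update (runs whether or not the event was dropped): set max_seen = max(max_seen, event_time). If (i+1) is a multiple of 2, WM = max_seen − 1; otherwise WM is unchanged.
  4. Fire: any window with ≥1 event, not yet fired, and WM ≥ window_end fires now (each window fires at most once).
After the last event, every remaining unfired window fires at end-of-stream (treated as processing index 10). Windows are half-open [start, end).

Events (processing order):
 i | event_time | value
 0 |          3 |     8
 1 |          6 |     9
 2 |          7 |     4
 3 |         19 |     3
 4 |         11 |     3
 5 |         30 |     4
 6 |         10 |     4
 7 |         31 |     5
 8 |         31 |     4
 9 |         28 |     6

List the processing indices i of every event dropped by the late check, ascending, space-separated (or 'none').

i=0 t=3 v=8: → [0,8); WM=−∞
i=1 t=6 v=9: → [0,8); WM=5
i=2 t=7 v=4: → [7,15),[0,8); WM=5
i=3 t=19 v=3: → [14,22); WM=18; [0,8) fires=21 [7,15) fires=4
i=4 t=11 v=3: DROP (t<18-3); WM=18
i=5 t=30 v=4: → [28,36); WM=29; [14,22) fires=3
i=6 t=10 v=4: DROP (t<29-3); WM=29
i=7 t=31 v=5: → [28,36); WM=30
i=8 t=31 v=4: → [28,36); WM=30
i=9 t=28 v=6: → [28,36),[21,29); WM=30; [21,29) fires=6

4 6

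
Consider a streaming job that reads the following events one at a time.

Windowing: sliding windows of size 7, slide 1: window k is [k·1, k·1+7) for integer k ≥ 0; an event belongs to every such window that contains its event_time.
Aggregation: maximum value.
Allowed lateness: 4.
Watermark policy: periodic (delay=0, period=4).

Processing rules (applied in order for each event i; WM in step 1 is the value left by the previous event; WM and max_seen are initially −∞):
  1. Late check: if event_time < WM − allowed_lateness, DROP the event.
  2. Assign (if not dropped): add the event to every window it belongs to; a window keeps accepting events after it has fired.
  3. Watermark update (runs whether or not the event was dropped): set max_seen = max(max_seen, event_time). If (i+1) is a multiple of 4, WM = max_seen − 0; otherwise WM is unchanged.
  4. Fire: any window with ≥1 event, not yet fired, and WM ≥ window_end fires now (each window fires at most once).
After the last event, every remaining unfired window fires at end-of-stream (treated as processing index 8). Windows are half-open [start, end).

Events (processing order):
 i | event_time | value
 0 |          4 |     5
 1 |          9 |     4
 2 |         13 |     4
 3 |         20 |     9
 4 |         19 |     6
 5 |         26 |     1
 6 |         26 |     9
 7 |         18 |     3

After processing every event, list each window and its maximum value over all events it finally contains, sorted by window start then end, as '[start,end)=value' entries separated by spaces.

[0,7)=5 [1,8)=5 [2,9)=5 [3,10)=5 [4,11)=5 [5,12)=4 [6,13)=4 [7,14)=4 [8,15)=4 [9,16)=4 [10,17)=4 [11,18)=4 [12,19)=4 [13,20)=6 [14,21)=9 [15,22)=9 [16,23)=9 [17,24)=9 [18,25)=9 [19,26)=9 [20,27)=9 [21,28)=9 [22,29)=9 [23,30)=9 [24,31)=9 [25,32)=9 [26,33)=9

i=0 t=4 v=5: → [4,11),[3,10),[2,9),[1,8),[0,7); WM=−∞
i=1 t=9 v=4: → [9,16),[8,15),[7,14),[6,13),[5,12),[4,11),[3,10); WM=−∞
i=2 t=13 v=4: → [13,20),[12,19),[11,18),[10,17),[9,16),[8,15),[7,14); WM=−∞
i=3 t=20 v=9: → [20,27),[19,26),[18,25),[17,24),[16,23),[15,22),[14,21); WM=20; [0,7) fires=5 [1,8) fires=5 [2,9) fires=5 [3,10) fires=5 [4,11) fires=5 [5,12) fires=4 [6,13) fires=4 [7,14) fires=4 [8,15) fires=4 [9,16) fires=4 [10,17) fires=4 [11,18) fires=4 [12,19) fires=4 [13,20) fires=4
i=4 t=19 v=6: → [19,26),[18,25),[17,24),[16,23),[15,22),[14,21),[13,20); WM=20
i=5 t=26 v=1: → [26,33),[25,32),[24,31),[23,30),[22,29),[21,28),[20,27); WM=20
i=6 t=26 v=9: → [26,33),[25,32),[24,31),[23,30),[22,29),[21,28),[20,27); WM=20
i=7 t=18 v=3: → [18,25),[17,24),[16,23),[15,22),[14,21),[13,20),[12,19); WM=26; [14,21) fires=9 [15,22) fires=9 [16,23) fires=9 [17,24) fires=9 [18,25) fires=9 [19,26) fires=9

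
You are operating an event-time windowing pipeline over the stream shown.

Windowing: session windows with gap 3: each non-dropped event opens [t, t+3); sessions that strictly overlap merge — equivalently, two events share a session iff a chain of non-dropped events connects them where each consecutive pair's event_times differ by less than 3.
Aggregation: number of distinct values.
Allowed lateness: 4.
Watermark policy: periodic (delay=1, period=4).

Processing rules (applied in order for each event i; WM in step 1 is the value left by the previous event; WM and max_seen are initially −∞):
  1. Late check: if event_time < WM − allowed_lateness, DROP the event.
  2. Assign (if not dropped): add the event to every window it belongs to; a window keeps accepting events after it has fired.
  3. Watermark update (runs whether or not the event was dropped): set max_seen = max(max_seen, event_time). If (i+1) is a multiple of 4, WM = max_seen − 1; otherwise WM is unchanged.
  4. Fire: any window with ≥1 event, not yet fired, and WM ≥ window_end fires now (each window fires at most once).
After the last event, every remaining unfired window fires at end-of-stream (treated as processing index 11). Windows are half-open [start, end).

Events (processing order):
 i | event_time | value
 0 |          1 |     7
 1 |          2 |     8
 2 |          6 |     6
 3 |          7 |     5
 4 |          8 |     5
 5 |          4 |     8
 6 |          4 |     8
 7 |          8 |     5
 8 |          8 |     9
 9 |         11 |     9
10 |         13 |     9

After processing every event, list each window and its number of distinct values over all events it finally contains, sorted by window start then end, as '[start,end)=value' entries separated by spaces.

i=0 t=1 v=7: → [1,4); WM=−∞
i=1 t=2 v=8: → [1,5); WM=−∞
i=2 t=6 v=6: → [6,9); WM=−∞
i=3 t=7 v=5: → [6,10); WM=6
i=4 t=8 v=5: → [6,11); WM=6
i=5 t=4 v=8: → [1,11); WM=6
i=6 t=4 v=8: → [1,11); WM=6
i=7 t=8 v=5: → [1,11); WM=7
i=8 t=8 v=9: → [1,11); WM=7
i=9 t=11 v=9: → [11,14); WM=7
i=10 t=13 v=9: → [11,16); WM=7

[1,11)=5 [11,16)=1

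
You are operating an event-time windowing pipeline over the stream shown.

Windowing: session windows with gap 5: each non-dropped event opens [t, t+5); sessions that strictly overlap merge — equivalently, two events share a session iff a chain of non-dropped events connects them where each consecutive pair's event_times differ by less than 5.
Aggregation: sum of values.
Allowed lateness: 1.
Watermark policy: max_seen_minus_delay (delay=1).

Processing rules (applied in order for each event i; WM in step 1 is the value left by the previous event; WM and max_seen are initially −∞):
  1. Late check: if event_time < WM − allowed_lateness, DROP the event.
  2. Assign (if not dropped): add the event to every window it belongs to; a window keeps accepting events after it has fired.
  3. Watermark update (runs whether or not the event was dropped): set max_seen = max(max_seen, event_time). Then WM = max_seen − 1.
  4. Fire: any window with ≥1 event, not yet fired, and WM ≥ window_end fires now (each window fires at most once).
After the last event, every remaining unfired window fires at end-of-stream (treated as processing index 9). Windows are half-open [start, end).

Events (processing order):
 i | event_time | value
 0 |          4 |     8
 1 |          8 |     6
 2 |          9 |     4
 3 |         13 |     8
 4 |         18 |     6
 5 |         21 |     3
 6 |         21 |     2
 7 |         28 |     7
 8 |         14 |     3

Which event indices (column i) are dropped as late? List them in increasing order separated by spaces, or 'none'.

i=0 t=4 v=8: → [4,9); WM=3
i=1 t=8 v=6: → [4,13); WM=7
i=2 t=9 v=4: → [4,14); WM=8
i=3 t=13 v=8: → [4,18); WM=12
i=4 t=18 v=6: → [18,23); WM=17
i=5 t=21 v=3: → [18,26); WM=20
i=6 t=21 v=2: → [18,26); WM=20
i=7 t=28 v=7: → [28,33); WM=27
i=8 t=14 v=3: DROP (t<27-1); WM=27

8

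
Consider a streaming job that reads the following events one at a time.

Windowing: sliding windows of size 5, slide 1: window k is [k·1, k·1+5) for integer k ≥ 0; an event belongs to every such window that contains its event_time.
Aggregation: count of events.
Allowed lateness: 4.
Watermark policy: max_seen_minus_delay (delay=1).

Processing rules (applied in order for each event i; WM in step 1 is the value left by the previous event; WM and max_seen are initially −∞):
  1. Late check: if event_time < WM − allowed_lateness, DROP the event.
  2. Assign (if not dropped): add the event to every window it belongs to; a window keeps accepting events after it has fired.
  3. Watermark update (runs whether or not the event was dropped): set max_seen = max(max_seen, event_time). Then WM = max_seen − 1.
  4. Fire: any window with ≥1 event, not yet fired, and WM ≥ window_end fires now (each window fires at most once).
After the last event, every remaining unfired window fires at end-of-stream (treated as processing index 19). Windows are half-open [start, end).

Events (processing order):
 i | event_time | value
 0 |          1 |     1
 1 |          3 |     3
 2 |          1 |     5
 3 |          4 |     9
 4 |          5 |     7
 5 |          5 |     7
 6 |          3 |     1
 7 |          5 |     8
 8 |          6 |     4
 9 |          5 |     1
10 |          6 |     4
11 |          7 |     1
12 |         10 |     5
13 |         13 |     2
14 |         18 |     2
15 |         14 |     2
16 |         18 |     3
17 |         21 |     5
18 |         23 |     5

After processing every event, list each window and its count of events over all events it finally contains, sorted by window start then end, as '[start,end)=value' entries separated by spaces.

[0,5)=5 [1,6)=9 [2,7)=9 [3,8)=10 [4,9)=8 [5,10)=7 [6,11)=4 [7,12)=2 [8,13)=1 [9,14)=2 [10,15)=3 [11,16)=2 [12,17)=2 [13,18)=2 [14,19)=3 [15,20)=2 [16,21)=2 [17,22)=3 [18,23)=3 [19,24)=2 [20,25)=2 [21,26)=2 [22,27)=1 [23,28)=1

i=0 t=1 v=1: → [1,6),[0,5); WM=0
i=1 t=3 v=3: → [3,8),[2,7),[1,6),[0,5); WM=2
i=2 t=1 v=5: → [1,6),[0,5); WM=2
i=3 t=4 v=9: → [4,9),[3,8),[2,7),[1,6),[0,5); WM=3
i=4 t=5 v=7: → [5,10),[4,9),[3,8),[2,7),[1,6); WM=4
i=5 t=5 v=7: → [5,10),[4,9),[3,8),[2,7),[1,6); WM=4
i=6 t=3 v=1: → [3,8),[2,7),[1,6),[0,5); WM=4
i=7 t=5 v=8: → [5,10),[4,9),[3,8),[2,7),[1,6); WM=4
i=8 t=6 v=4: → [6,11),[5,10),[4,9),[3,8),[2,7); WM=5; [0,5) fires=5
i=9 t=5 v=1: → [5,10),[4,9),[3,8),[2,7),[1,6); WM=5
i=10 t=6 v=4: → [6,11),[5,10),[4,9),[3,8),[2,7); WM=5
i=11 t=7 v=1: → [7,12),[6,11),[5,10),[4,9),[3,8); WM=6; [1,6) fires=9
i=12 t=10 v=5: → [10,15),[9,14),[8,13),[7,12),[6,11); WM=9; [2,7) fires=9 [3,8) fires=10 [4,9) fires=8
i=13 t=13 v=2: → [13,18),[12,17),[11,16),[10,15),[9,14); WM=12; [5,10) fires=7 [6,11) fires=4 [7,12) fires=2
i=14 t=18 v=2: → [18,23),[17,22),[16,21),[15,20),[14,19); WM=17; [8,13) fires=1 [9,14) fires=2 [10,15) fires=2 [11,16) fires=1 [12,17) fires=1
i=15 t=14 v=2: → [14,19),[13,18),[12,17),[11,16),[10,15); WM=17
i=16 t=18 v=3: → [18,23),[17,22),[16,21),[15,20),[14,19); WM=17
i=17 t=21 v=5: → [21,26),[20,25),[19,24),[18,23),[17,22); WM=20; [13,18) fires=2 [14,19) fires=3 [15,20) fires=2
i=18 t=23 v=5: → [23,28),[22,27),[21,26),[20,25),[19,24); WM=22; [16,21) fires=2 [17,22) fires=3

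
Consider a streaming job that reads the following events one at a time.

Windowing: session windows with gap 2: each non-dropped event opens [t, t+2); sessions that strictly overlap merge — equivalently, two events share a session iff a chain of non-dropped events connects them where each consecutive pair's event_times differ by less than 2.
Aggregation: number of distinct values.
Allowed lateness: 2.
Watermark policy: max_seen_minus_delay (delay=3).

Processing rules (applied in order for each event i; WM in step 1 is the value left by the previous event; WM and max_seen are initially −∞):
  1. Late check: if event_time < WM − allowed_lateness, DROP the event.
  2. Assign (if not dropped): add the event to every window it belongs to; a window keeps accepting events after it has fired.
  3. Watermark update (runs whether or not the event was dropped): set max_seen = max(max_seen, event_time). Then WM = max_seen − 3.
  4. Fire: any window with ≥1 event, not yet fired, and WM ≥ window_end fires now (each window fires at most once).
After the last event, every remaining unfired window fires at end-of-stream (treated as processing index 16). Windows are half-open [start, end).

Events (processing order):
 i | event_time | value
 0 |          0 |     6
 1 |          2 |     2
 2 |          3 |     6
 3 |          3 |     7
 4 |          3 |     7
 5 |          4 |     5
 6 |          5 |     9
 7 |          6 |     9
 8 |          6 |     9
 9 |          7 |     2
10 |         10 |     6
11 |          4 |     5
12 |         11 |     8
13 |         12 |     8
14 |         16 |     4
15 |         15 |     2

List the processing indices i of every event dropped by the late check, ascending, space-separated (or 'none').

11

i=0 t=0 v=6: → [0,2); WM=-3
i=1 t=2 v=2: → [2,4); WM=-1
i=2 t=3 v=6: → [2,5); WM=0
i=3 t=3 v=7: → [2,5); WM=0
i=4 t=3 v=7: → [2,5); WM=0
i=5 t=4 v=5: → [2,6); WM=1
i=6 t=5 v=9: → [2,7); WM=2
i=7 t=6 v=9: → [2,8); WM=3
i=8 t=6 v=9: → [2,8); WM=3
i=9 t=7 v=2: → [2,9); WM=4
i=10 t=10 v=6: → [10,12); WM=7
i=11 t=4 v=5: DROP (t<7-2); WM=7
i=12 t=11 v=8: → [10,13); WM=8
i=13 t=12 v=8: → [10,14); WM=9
i=14 t=16 v=4: → [16,18); WM=13
i=15 t=15 v=2: → [15,18); WM=13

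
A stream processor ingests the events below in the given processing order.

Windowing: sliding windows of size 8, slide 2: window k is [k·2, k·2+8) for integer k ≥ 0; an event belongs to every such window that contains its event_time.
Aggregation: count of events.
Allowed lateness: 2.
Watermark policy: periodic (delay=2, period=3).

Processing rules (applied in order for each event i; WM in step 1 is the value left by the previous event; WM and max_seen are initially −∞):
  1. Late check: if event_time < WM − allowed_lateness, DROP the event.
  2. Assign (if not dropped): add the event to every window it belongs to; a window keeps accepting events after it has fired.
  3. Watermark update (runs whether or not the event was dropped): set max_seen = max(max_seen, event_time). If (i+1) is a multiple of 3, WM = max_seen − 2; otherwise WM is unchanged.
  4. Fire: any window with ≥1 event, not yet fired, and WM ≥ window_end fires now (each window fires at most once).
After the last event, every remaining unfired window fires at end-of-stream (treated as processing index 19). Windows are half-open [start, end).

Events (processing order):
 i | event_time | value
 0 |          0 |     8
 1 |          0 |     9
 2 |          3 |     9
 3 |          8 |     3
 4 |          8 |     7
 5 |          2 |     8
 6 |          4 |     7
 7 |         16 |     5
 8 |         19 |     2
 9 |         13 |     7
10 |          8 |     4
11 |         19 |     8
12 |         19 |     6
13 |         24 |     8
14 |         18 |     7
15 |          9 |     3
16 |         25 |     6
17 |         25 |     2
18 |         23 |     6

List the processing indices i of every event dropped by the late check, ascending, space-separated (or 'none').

9 10 15

i=0 t=0 v=8: → [0,8); WM=−∞
i=1 t=0 v=9: → [0,8); WM=−∞
i=2 t=3 v=9: → [2,10),[0,8); WM=1
i=3 t=8 v=3: → [8,16),[6,14),[4,12),[2,10); WM=1
i=4 t=8 v=7: → [8,16),[6,14),[4,12),[2,10); WM=1
i=5 t=2 v=8: → [2,10),[0,8); WM=6
i=6 t=4 v=7: → [4,12),[2,10),[0,8); WM=6
i=7 t=16 v=5: → [16,24),[14,22),[12,20),[10,18); WM=6
i=8 t=19 v=2: → [18,26),[16,24),[14,22),[12,20); WM=17; [0,8) fires=5 [2,10) fires=5 [4,12) fires=3 [6,14) fires=2 [8,16) fires=2
i=9 t=13 v=7: DROP (t<17-2); WM=17
i=10 t=8 v=4: DROP (t<17-2); WM=17
i=11 t=19 v=8: → [18,26),[16,24),[14,22),[12,20); WM=17
i=12 t=19 v=6: → [18,26),[16,24),[14,22),[12,20); WM=17
i=13 t=24 v=8: → [24,32),[22,30),[20,28),[18,26); WM=17
i=14 t=18 v=7: → [18,26),[16,24),[14,22),[12,20); WM=22; [10,18) fires=1 [12,20) fires=5 [14,22) fires=5
i=15 t=9 v=3: DROP (t<22-2); WM=22
i=16 t=25 v=6: → [24,32),[22,30),[20,28),[18,26); WM=22
i=17 t=25 v=2: → [24,32),[22,30),[20,28),[18,26); WM=23
i=18 t=23 v=6: → [22,30),[20,28),[18,26),[16,24); WM=23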